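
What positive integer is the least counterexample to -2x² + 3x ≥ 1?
Testing positive integers:
x = 1: LHS = -2·1² + 3·1 = 1; 1 ≥ 1 — holds
x = 2: LHS = -2·2² + 3·2 = -2; -2 ≥ 1 — FAILS  ← smallest positive counterexample

Answer: x = 2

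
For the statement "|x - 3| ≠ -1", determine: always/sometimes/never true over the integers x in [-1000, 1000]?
An absolute value is never negative, so the left side is ≥ 0 for every x, while the right side is -1. Tightest case in [-1000, 1000] is x = 3:
x = 3: LHS = |3 - 3| = |0| = 0; 0 ≠ -1 — holds
Hence LHS − RHS is never 0, i.e. the two sides are never equal, so the relation holds for every integer in [-1000, 1000].

No counterexample exists.

Answer: Always true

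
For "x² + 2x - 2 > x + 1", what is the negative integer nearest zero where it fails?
Testing negative integers from -1 downward:
x = -1: LHS = (-1)² + 2·(-1) - 2 = -3, RHS = (-1) + 1 = 0; -3 > 0 — FAILS  ← closest negative counterexample to 0

Answer: x = -1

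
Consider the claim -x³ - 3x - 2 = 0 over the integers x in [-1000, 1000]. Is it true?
The claim fails at x = 0:
x = 0: LHS = -0³ - 3·0 - 2 = -2; -2 = 0 — FAILS

Because a single integer refutes it, the statement is false.

Answer: False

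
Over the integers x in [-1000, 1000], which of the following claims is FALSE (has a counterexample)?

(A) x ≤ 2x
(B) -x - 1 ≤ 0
(A) x = -1: RHS = 2·(-1) = -2; -1 ≤ -2 — FAILS
(B) x = -2: LHS = -(-2) - 1 = 1; 1 ≤ 0 — FAILS

Answer: Both A and B are false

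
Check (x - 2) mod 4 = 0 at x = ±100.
x = 100: LHS = (100 - 2) mod 4 = 98 mod 4 = 2; 2 = 0 — FAILS
x = -100: LHS = ((-100) - 2) mod 4 = (-102) mod 4 = 2; 2 = 0 — FAILS

Answer: No, fails for both x = 100 and x = -100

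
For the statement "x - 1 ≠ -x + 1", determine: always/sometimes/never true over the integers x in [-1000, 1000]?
Holds at x = 0: LHS = 0 - 1 = -1, RHS = -0 + 1 = 1; -1 ≠ 1 — holds
Fails at x = 1: LHS = 1 - 1 = 0, RHS = -1 + 1 = 0; 0 ≠ 0 — FAILS
It is satisfied by some integers in the range but not all.

Answer: Sometimes true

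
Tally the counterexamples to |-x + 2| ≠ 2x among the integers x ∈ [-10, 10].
Track d = LHS − RHS over the integers in [-10, 10]. Equality would need d = 0, but d changes sign only between consecutive integers, jumping over 0:
x = 0: LHS = |-0 + 2| = |2| = 2, RHS = 2·0 = 0; 2 ≠ 0 — holds  (d = 2)
x = 1: LHS = |-1 + 2| = |1| = 1, RHS = 2·1 = 2; 1 ≠ 2 — holds  (d = -1)
Away from these crossings d keeps a constant sign, and checking every integer in [-10, 10] confirms d ≠ 0 throughout. Hence the two sides are never equal, so the relation holds for every integer in [-10, 10].

No counterexample appears in that range.

Answer: 0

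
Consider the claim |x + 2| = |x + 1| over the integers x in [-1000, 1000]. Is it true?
The claim fails at x = 0:
x = 0: LHS = |0 + 2| = |2| = 2, RHS = |0 + 1| = |1| = 1; 2 = 1 — FAILS

Because a single integer refutes it, the statement is false.

Answer: False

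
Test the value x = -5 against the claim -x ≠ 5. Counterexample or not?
Substitute x = -5 into the relation:
x = -5: LHS = -(-5) = 5; 5 ≠ 5 — FAILS

Since the claim fails at x = -5, this value is a counterexample.

Answer: Yes, x = -5 is a counterexample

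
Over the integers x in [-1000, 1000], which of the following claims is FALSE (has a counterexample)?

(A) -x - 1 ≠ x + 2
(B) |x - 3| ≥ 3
(A) Track d = LHS − RHS over the integers in [-1000, 1000]. Equality would need d = 0, but d changes sign only between consecutive integers, jumping over 0:
x = -2: LHS = -(-2) - 1 = 1, RHS = (-2) + 2 = 0; 1 ≠ 0 — holds  (d = 1)
x = -1: LHS = -(-1) - 1 = 0, RHS = (-1) + 2 = 1; 0 ≠ 1 — holds  (d = -1)
Away from these crossings d keeps a constant sign, and checking every integer in [-1000, 1000] confirms d ≠ 0 throughout. Hence the two sides are never equal, so the relation holds for every integer in [-1000, 1000].

(B) x = 1: LHS = |1 - 3| = |-2| = 2; 2 ≥ 3 — FAILS

Only (B) has a counterexample.

Answer: B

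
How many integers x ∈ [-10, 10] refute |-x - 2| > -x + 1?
Counterexamples in [-10, 10]: {-10, -9, -8, -7, -6, -5, -4, -3, -2, -1}.

Counting them gives 10 values.

Answer: 10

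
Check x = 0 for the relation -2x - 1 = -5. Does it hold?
x = 0: LHS = -2·0 - 1 = -1; -1 = -5 — FAILS

The relation fails at x = 0, so x = 0 is a counterexample.

Answer: No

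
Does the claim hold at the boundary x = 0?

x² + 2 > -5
x = 0: LHS = 0² + 2 = 2; 2 > -5 — holds

The relation is satisfied at x = 0.

Answer: Yes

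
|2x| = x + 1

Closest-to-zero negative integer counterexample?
Testing negative integers from -1 downward:
x = -1: LHS = |2·(-1)| = |-2| = 2, RHS = (-1) + 1 = 0; 2 = 0 — FAILS  ← closest negative counterexample to 0

Answer: x = -1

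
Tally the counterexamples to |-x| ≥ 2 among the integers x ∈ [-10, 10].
Counterexamples in [-10, 10]: {-1, 0, 1}.

Counting them gives 3 values.

Answer: 3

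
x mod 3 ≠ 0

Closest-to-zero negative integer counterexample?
Testing negative integers from -1 downward:
x = -1: LHS = (-1) mod 3 = 2; 2 ≠ 0 — holds
x = -2: LHS = (-2) mod 3 = 1; 1 ≠ 0 — holds
x = -3: LHS = (-3) mod 3 = 0; 0 ≠ 0 — FAILS  ← closest negative counterexample to 0

Answer: x = -3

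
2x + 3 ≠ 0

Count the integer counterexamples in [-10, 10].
Track d = LHS − RHS over the integers in [-10, 10]. Equality would need d = 0, but d changes sign only between consecutive integers, jumping over 0:
x = -2: LHS = 2·(-2) + 3 = -1; -1 ≠ 0 — holds  (d = -1)
x = -1: LHS = 2·(-1) + 3 = 1; 1 ≠ 0 — holds  (d = 1)
Away from these crossings d keeps a constant sign, and checking every integer in [-10, 10] confirms d ≠ 0 throughout. Hence the two sides are never equal, so the relation holds for every integer in [-10, 10].

No counterexample appears in that range.

Answer: 0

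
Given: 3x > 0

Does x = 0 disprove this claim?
Substitute x = 0 into the relation:
x = 0: LHS = 3·0 = 0; 0 > 0 — FAILS

Since the claim fails at x = 0, this value is a counterexample.

Answer: Yes, x = 0 is a counterexample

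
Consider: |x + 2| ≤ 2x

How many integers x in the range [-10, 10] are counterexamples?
Counterexamples in [-10, 10]: {-10, -9, -8, -7, -6, -5, -4, -3, -2, -1, 0, 1}.

Counting them gives 12 values.

Answer: 12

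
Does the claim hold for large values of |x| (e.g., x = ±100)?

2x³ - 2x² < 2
x = 100: LHS = 2·100³ - 2·100² = 1980000; 1980000 < 2 — FAILS
x = -100: LHS = 2·(-100)³ - 2·(-100)² = -2020000; -2020000 < 2 — holds

Answer: Partially: fails for x = 100, holds for x = -100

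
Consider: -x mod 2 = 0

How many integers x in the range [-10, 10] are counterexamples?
Counterexamples in [-10, 10]: {-9, -7, -5, -3, -1, 1, 3, 5, 7, 9}.

Counting them gives 10 values.

Answer: 10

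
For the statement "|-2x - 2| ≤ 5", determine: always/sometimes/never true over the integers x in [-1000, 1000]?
Holds at x = 0: LHS = |-2·0 - 2| = |-2| = 2; 2 ≤ 5 — holds
Fails at x = 2: LHS = |-2·2 - 2| = |-6| = 6; 6 ≤ 5 — FAILS
It is satisfied by some integers in the range but not all.

Answer: Sometimes true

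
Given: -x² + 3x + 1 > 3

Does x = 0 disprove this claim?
Substitute x = 0 into the relation:
x = 0: LHS = -0² + 3·0 + 1 = 1; 1 > 3 — FAILS

Since the claim fails at x = 0, this value is a counterexample.

Answer: Yes, x = 0 is a counterexample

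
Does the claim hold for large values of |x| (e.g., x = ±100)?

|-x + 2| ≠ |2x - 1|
x = 100: LHS = |-100 + 2| = |-98| = 98, RHS = |2·100 - 1| = |199| = 199; 98 ≠ 199 — holds
x = -100: LHS = |-(-100) + 2| = |102| = 102, RHS = |2·(-100) - 1| = |-201| = 201; 102 ≠ 201 — holds

Answer: Yes, holds for both x = 100 and x = -100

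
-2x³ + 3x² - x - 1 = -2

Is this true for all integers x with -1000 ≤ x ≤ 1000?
The claim fails at x = 0:
x = 0: LHS = -2·0³ + 3·0² - 0 - 1 = -1; -1 = -2 — FAILS

Because a single integer refutes it, the statement is false.

Answer: False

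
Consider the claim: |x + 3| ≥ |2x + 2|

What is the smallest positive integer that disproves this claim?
Testing positive integers:
x = 1: LHS = |1 + 3| = |4| = 4, RHS = |2·1 + 2| = |4| = 4; 4 ≥ 4 — holds
x = 2: LHS = |2 + 3| = |5| = 5, RHS = |2·2 + 2| = |6| = 6; 5 ≥ 6 — FAILS  ← smallest positive counterexample

Answer: x = 2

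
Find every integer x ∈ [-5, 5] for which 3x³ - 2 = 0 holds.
Track d = LHS − RHS over the integers in [-5, 5]. Equality would need d = 0, but d changes sign only between consecutive integers, jumping over 0:
x = 0: LHS = 3·0³ - 2 = -2; -2 = 0 — FAILS  (d = -2)
x = 1: LHS = 3·1³ - 2 = 1; 1 = 0 — FAILS  (d = 1)
Away from these crossings d keeps a constant sign, and checking every integer in [-5, 5] confirms d ≠ 0 throughout. Hence the two sides are never equal, so the claimed relation (=) fails for every integer in [-5, 5].

Answer: None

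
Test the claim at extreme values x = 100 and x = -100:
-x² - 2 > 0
x = 100: LHS = -100² - 2 = -10002; -10002 > 0 — FAILS
x = -100: LHS = -(-100)² - 2 = -10002; -10002 > 0 — FAILS

Answer: No, fails for both x = 100 and x = -100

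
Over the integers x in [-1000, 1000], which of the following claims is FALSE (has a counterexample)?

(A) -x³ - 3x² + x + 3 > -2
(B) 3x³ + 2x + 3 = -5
(A) x = 2: LHS = -2³ - 3·2² + 2 + 3 = -15; -15 > -2 — FAILS
(B) x = 0: LHS = 3·0³ + 2·0 + 3 = 3; 3 = -5 — FAILS

Answer: Both A and B are false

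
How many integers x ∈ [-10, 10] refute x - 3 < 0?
Counterexamples in [-10, 10]: {3, 4, 5, 6, 7, 8, 9, 10}.

Counting them gives 8 values.

Answer: 8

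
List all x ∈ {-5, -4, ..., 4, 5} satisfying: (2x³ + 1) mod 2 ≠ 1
For a polynomial with integer coefficients, its value mod 2 depends only on x mod 2, so it suffices to check one representative of each residue class, x = 0, 1:
x = 0: LHS = (2·0³ + 1) mod 2 = 1 mod 2 = 1; 1 ≠ 1 — FAILS
x = 1: LHS = (2·1³ + 1) mod 2 = 3 mod 2 = 1; 1 ≠ 1 — FAILS
The relation fails in every residue class, so the claimed relation (≠) fails for every integer in [-5, 5].

Answer: None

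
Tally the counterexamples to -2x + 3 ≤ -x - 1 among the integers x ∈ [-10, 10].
Counterexamples in [-10, 10]: {-10, -9, -8, -7, -6, -5, -4, -3, -2, -1, 0, 1, 2, 3}.

Counting them gives 14 values.

Answer: 14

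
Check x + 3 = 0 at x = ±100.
x = 100: LHS = 100 + 3 = 103; 103 = 0 — FAILS
x = -100: LHS = (-100) + 3 = -97; -97 = 0 — FAILS

Answer: No, fails for both x = 100 and x = -100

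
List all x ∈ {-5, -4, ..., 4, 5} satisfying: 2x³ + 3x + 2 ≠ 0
Track d = LHS − RHS over the integers in [-5, 5]. Equality would need d = 0, but d changes sign only between consecutive integers, jumping over 0:
x = -1: LHS = 2·(-1)³ + 3·(-1) + 2 = -3; -3 ≠ 0 — holds  (d = -3)
x = 0: LHS = 2·0³ + 3·0 + 2 = 2; 2 ≠ 0 — holds  (d = 2)
Away from these crossings d keeps a constant sign, and checking every integer in [-5, 5] confirms d ≠ 0 throughout. Hence the two sides are never equal, so the relation holds for every integer in [-5, 5].

Answer: All integers in [-5, 5]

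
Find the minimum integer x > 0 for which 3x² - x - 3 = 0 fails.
Testing positive integers:
x = 1: LHS = 3·1² - 1 - 3 = -1; -1 = 0 — FAILS  ← smallest positive counterexample

Answer: x = 1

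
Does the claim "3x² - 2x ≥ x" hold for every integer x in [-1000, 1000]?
Over all integers in [-1000, 1000], LHS − RHS is smallest at x = 0, where it equals 0:
x = 0: LHS = 3·0² - 2·0 = 0; 0 ≥ 0 — holds
At the ends of the range:
x = -1000: LHS = 3·(-1000)² - 2·(-1000) = 3002000; 3002000 ≥ -1000 — holds
x = 1000: LHS = 3·1000² - 2·1000 = 2998000; 2998000 ≥ 1000 — holds
Hence LHS − RHS is never negative, i.e. LHS ≥ RHS throughout, so the relation holds for every integer in [-1000, 1000].

No counterexample exists.

Answer: True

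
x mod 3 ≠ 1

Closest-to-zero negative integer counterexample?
Testing negative integers from -1 downward:
x = -1: LHS = (-1) mod 3 = 2; 2 ≠ 1 — holds
x = -2: LHS = (-2) mod 3 = 1; 1 ≠ 1 — FAILS  ← closest negative counterexample to 0

Answer: x = -2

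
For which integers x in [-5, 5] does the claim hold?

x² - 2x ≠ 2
Track d = LHS − RHS over the integers in [-5, 5]. Equality would need d = 0, but d changes sign only between consecutive integers, jumping over 0:
x = -1: LHS = (-1)² - 2·(-1) = 3; 3 ≠ 2 — holds  (d = 1)
x = 0: LHS = 0² - 2·0 = 0; 0 ≠ 2 — holds  (d = -2)
x = 2: LHS = 2² - 2·2 = 0; 0 ≠ 2 — holds  (d = -2)
x = 3: LHS = 3² - 2·3 = 3; 3 ≠ 2 — holds  (d = 1)
Away from these crossings d keeps a constant sign, and checking every integer in [-5, 5] confirms d ≠ 0 throughout. Hence the two sides are never equal, so the relation holds for every integer in [-5, 5].

Answer: All integers in [-5, 5]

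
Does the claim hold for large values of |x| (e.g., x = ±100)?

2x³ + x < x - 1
x = 100: LHS = 2·100³ + 100 = 2000100, RHS = 100 - 1 = 99; 2000100 < 99 — FAILS
x = -100: LHS = 2·(-100)³ + (-100) = -2000100, RHS = (-100) - 1 = -101; -2000100 < -101 — holds

Answer: Partially: fails for x = 100, holds for x = -100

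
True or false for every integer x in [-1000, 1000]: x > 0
The claim fails at x = 0:
x = 0: 0 > 0 — FAILS

Because a single integer refutes it, the statement is false.

Answer: False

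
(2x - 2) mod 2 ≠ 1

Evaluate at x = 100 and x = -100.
x = 100: LHS = (2·100 - 2) mod 2 = 198 mod 2 = 0; 0 ≠ 1 — holds
x = -100: LHS = (2·(-100) - 2) mod 2 = (-202) mod 2 = 0; 0 ≠ 1 — holds

Answer: Yes, holds for both x = 100 and x = -100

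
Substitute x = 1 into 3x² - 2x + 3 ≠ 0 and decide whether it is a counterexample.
Substitute x = 1 into the relation:
x = 1: LHS = 3·1² - 2·1 + 3 = 4; 4 ≠ 0 — holds

The relation holds at x = 1, so it is not a counterexample.

Answer: No, x = 1 is not a counterexample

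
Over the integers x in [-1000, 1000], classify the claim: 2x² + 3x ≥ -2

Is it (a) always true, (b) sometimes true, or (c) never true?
Over all integers in [-1000, 1000], LHS − RHS is smallest at x = -1, where it equals 1:
x = -1: LHS = 2·(-1)² + 3·(-1) = -1; -1 ≥ -2 — holds
At the ends of the range:
x = -1000: LHS = 2·(-1000)² + 3·(-1000) = 1997000; 1997000 ≥ -2 — holds
x = 1000: LHS = 2·1000² + 3·1000 = 2003000; 2003000 ≥ -2 — holds
Hence LHS − RHS is never negative, i.e. LHS ≥ RHS throughout, so the relation holds for every integer in [-1000, 1000].

No counterexample exists.

Answer: Always true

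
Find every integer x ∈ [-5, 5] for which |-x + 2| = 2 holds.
Holds for: {0, 4}
Fails for: {-5, -4, -3, -2, -1, 1, 2, 3, 5}

Answer: {0, 4}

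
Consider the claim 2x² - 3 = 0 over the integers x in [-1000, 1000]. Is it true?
The claim fails at x = 0:
x = 0: LHS = 2·0² - 3 = -3; -3 = 0 — FAILS

Because a single integer refutes it, the statement is false.

Answer: False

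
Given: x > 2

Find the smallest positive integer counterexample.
Testing positive integers:
x = 1: 1 > 2 — FAILS  ← smallest positive counterexample

Answer: x = 1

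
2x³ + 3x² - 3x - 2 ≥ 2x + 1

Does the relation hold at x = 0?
x = 0: LHS = 2·0³ + 3·0² - 3·0 - 2 = -2, RHS = 2·0 + 1 = 1; -2 ≥ 1 — FAILS

The relation fails at x = 0, so x = 0 is a counterexample.

Answer: No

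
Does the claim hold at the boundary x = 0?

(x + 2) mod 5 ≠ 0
x = 0: LHS = (0 + 2) mod 5 = 2 mod 5 = 2; 2 ≠ 0 — holds

The relation is satisfied at x = 0.

Answer: Yes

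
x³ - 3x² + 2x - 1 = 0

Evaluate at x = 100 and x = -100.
x = 100: LHS = 100³ - 3·100² + 2·100 - 1 = 970199; 970199 = 0 — FAILS
x = -100: LHS = (-100)³ - 3·(-100)² + 2·(-100) - 1 = -1030201; -1030201 = 0 — FAILS

Answer: No, fails for both x = 100 and x = -100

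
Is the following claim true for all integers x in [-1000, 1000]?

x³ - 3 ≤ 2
The claim fails at x = 2:
x = 2: LHS = 2³ - 3 = 5; 5 ≤ 2 — FAILS

Because a single integer refutes it, the statement is false.

Answer: False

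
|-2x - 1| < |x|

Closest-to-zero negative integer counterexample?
Testing negative integers from -1 downward:
x = -1: LHS = |-2·(-1) - 1| = |1| = 1, RHS = |-1| = 1; 1 < 1 — FAILS  ← closest negative counterexample to 0

Answer: x = -1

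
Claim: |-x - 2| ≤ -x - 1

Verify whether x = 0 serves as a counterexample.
Substitute x = 0 into the relation:
x = 0: LHS = |-0 - 2| = |-2| = 2, RHS = -0 - 1 = -1; 2 ≤ -1 — FAILS

Since the claim fails at x = 0, this value is a counterexample.

Answer: Yes, x = 0 is a counterexample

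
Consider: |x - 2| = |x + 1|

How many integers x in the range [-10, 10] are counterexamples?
Counterexamples in [-10, 10]: {-10, -9, -8, -7, -6, -5, -4, -3, -2, -1, 0, 1, 2, 3, 4, 5, 6, 7, 8, 9, 10}.

Counting them gives 21 values.

Answer: 21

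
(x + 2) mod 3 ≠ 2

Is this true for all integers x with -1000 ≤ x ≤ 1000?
The claim fails at x = 0:
x = 0: LHS = (0 + 2) mod 3 = 2 mod 3 = 2; 2 ≠ 2 — FAILS

Because a single integer refutes it, the statement is false.

Answer: False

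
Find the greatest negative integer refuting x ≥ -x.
Testing negative integers from -1 downward:
x = -1: RHS = -(-1) = 1; -1 ≥ 1 — FAILS  ← closest negative counterexample to 0

Answer: x = -1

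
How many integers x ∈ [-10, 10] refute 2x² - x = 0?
Counterexamples in [-10, 10]: {-10, -9, -8, -7, -6, -5, -4, -3, -2, -1, 1, 2, 3, 4, 5, 6, 7, 8, 9, 10}.

Counting them gives 20 values.

Answer: 20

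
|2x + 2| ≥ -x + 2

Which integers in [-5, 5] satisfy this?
Holds for: {-5, -4, 0, 1, 2, 3, 4, 5}
Fails for: {-3, -2, -1}

Answer: {-5, -4, 0, 1, 2, 3, 4, 5}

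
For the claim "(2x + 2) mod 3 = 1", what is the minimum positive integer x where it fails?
Testing positive integers:
x = 1: LHS = (2·1 + 2) mod 3 = 4 mod 3 = 1; 1 = 1 — holds
x = 2: LHS = (2·2 + 2) mod 3 = 6 mod 3 = 0; 0 = 1 — FAILS  ← smallest positive counterexample

Answer: x = 2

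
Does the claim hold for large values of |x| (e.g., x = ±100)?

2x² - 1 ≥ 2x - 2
x = 100: LHS = 2·100² - 1 = 19999, RHS = 2·100 - 2 = 198; 19999 ≥ 198 — holds
x = -100: LHS = 2·(-100)² - 1 = 19999, RHS = 2·(-100) - 2 = -202; 19999 ≥ -202 — holds

Answer: Yes, holds for both x = 100 and x = -100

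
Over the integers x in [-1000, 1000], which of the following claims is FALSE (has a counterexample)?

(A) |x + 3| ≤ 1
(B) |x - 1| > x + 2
(A) x = 0: LHS = |0 + 3| = |3| = 3; 3 ≤ 1 — FAILS
(B) x = 0: LHS = |0 - 1| = |-1| = 1, RHS = 0 + 2 = 2; 1 > 2 — FAILS

Answer: Both A and B are false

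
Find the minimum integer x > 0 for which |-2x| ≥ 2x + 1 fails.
Testing positive integers:
x = 1: LHS = |-2·1| = |-2| = 2, RHS = 2·1 + 1 = 3; 2 ≥ 3 — FAILS  ← smallest positive counterexample

Answer: x = 1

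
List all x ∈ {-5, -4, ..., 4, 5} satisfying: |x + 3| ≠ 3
Holds for: {-5, -4, -3, -2, -1, 1, 2, 3, 4, 5}
Fails for: {0}

Answer: {-5, -4, -3, -2, -1, 1, 2, 3, 4, 5}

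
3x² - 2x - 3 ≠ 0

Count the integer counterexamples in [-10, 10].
Track d = LHS − RHS over the integers in [-10, 10]. Equality would need d = 0, but d changes sign only between consecutive integers, jumping over 0:
x = -1: LHS = 3·(-1)² - 2·(-1) - 3 = 2; 2 ≠ 0 — holds  (d = 2)
x = 0: LHS = 3·0² - 2·0 - 3 = -3; -3 ≠ 0 — holds  (d = -3)
x = 1: LHS = 3·1² - 2·1 - 3 = -2; -2 ≠ 0 — holds  (d = -2)
x = 2: LHS = 3·2² - 2·2 - 3 = 5; 5 ≠ 0 — holds  (d = 5)
Away from these crossings d keeps a constant sign, and checking every integer in [-10, 10] confirms d ≠ 0 throughout. Hence the two sides are never equal, so the relation holds for every integer in [-10, 10].

No counterexample appears in that range.

Answer: 0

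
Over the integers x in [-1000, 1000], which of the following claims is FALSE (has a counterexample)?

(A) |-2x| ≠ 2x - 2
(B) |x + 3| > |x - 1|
(A) Over all integers in [-1000, 1000], LHS − RHS is always positive; it is smallest at x = 0, where it equals 2:
x = 0: LHS = |-2·0| = |0| = 0, RHS = 2·0 - 2 = -2; 0 ≠ -2 — holds
At the ends of the range:
x = -1000: LHS = |-2·(-1000)| = |2000| = 2000, RHS = 2·(-1000) - 2 = -2002; 2000 ≠ -2002 — holds
x = 1000: LHS = |-2·1000| = |-2000| = 2000, RHS = 2·1000 - 2 = 1998; 2000 ≠ 1998 — holds
Hence LHS − RHS is never 0, i.e. the two sides are never equal, so the relation holds for every integer in [-1000, 1000].

(B) x = -1: LHS = |(-1) + 3| = |2| = 2, RHS = |(-1) - 1| = |-2| = 2; 2 > 2 — FAILS

Only (B) has a counterexample.

Answer: B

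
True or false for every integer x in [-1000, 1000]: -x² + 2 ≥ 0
The claim fails at x = 2:
x = 2: LHS = -2² + 2 = -2; -2 ≥ 0 — FAILS

Because a single integer refutes it, the statement is false.

Answer: False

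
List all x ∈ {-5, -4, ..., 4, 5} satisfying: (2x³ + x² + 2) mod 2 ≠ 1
Holds for: {-4, -2, 0, 2, 4}
Fails for: {-5, -3, -1, 1, 3, 5}

Answer: {-4, -2, 0, 2, 4}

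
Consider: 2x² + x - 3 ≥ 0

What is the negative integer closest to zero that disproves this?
Testing negative integers from -1 downward:
x = -1: LHS = 2·(-1)² + (-1) - 3 = -2; -2 ≥ 0 — FAILS  ← closest negative counterexample to 0

Answer: x = -1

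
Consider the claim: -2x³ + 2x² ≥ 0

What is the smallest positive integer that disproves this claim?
Testing positive integers:
x = 1: LHS = -2·1³ + 2·1² = 0; 0 ≥ 0 — holds
x = 2: LHS = -2·2³ + 2·2² = -8; -8 ≥ 0 — FAILS  ← smallest positive counterexample

Answer: x = 2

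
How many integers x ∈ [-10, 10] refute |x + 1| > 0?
Counterexamples in [-10, 10]: {-1}.

Counting them gives 1 values.

Answer: 1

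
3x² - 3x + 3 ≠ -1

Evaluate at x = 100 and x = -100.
x = 100: LHS = 3·100² - 3·100 + 3 = 29703; 29703 ≠ -1 — holds
x = -100: LHS = 3·(-100)² - 3·(-100) + 3 = 30303; 30303 ≠ -1 — holds

Answer: Yes, holds for both x = 100 and x = -100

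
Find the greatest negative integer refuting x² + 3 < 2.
Testing negative integers from -1 downward:
x = -1: LHS = (-1)² + 3 = 4; 4 < 2 — FAILS  ← closest negative counterexample to 0

Answer: x = -1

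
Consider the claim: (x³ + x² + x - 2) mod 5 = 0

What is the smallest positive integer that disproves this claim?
Testing positive integers:
x = 1: LHS = (1³ + 1² + 1 - 2) mod 5 = 1 mod 5 = 1; 1 = 0 — FAILS  ← smallest positive counterexample

Answer: x = 1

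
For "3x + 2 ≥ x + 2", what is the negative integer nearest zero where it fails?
Testing negative integers from -1 downward:
x = -1: LHS = 3·(-1) + 2 = -1, RHS = (-1) + 2 = 1; -1 ≥ 1 — FAILS  ← closest negative counterexample to 0

Answer: x = -1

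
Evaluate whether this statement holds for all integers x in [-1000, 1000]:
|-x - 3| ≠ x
Over all integers in [-1000, 1000], LHS − RHS is always positive; it is smallest at x = 0, where it equals 3:
x = 0: LHS = |-0 - 3| = |-3| = 3; 3 ≠ 0 — holds
At the ends of the range:
x = -1000: LHS = |-(-1000) - 3| = |997| = 997; 997 ≠ -1000 — holds
x = 1000: LHS = |-1000 - 3| = |-1003| = 1003; 1003 ≠ 1000 — holds
Hence LHS − RHS is never 0, i.e. the two sides are never equal, so the relation holds for every integer in [-1000, 1000].

No counterexample exists.

Answer: True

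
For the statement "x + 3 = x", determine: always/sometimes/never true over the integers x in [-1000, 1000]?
Over all integers in [-1000, 1000], LHS − RHS is always positive; it is smallest at x = 0, where it equals 3:
x = 0: LHS = 0 + 3 = 3; 3 = 0 — FAILS
At the ends of the range:
x = -1000: LHS = (-1000) + 3 = -997; -997 = -1000 — FAILS
x = 1000: LHS = 1000 + 3 = 1003; 1003 = 1000 — FAILS
Hence LHS − RHS is never 0, i.e. the two sides are never equal, so the claimed relation (=) fails for every integer in [-1000, 1000].

No integer in the range satisfies it.

Answer: Never true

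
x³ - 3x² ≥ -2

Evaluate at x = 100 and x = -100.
x = 100: LHS = 100³ - 3·100² = 970000; 970000 ≥ -2 — holds
x = -100: LHS = (-100)³ - 3·(-100)² = -1030000; -1030000 ≥ -2 — FAILS

Answer: Partially: holds for x = 100, fails for x = -100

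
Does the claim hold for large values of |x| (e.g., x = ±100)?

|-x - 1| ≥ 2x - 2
x = 100: LHS = |-100 - 1| = |-101| = 101, RHS = 2·100 - 2 = 198; 101 ≥ 198 — FAILS
x = -100: LHS = |-(-100) - 1| = |99| = 99, RHS = 2·(-100) - 2 = -202; 99 ≥ -202 — holds

Answer: Partially: fails for x = 100, holds for x = -100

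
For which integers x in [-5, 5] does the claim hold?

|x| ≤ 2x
Holds for: {0, 1, 2, 3, 4, 5}
Fails for: {-5, -4, -3, -2, -1}

Answer: {0, 1, 2, 3, 4, 5}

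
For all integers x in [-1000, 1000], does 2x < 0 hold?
The claim fails at x = 0:
x = 0: LHS = 2·0 = 0; 0 < 0 — FAILS

Because a single integer refutes it, the statement is false.

Answer: False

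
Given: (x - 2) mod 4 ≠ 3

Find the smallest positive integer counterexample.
Testing positive integers:
x = 1: LHS = (1 - 2) mod 4 = (-1) mod 4 = 3; 3 ≠ 3 — FAILS  ← smallest positive counterexample

Answer: x = 1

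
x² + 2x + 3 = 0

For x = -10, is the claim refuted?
Substitute x = -10 into the relation:
x = -10: LHS = (-10)² + 2·(-10) + 3 = 83; 83 = 0 — FAILS

Since the claim fails at x = -10, this value is a counterexample.

Answer: Yes, x = -10 is a counterexample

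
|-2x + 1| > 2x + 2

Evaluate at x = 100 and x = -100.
x = 100: LHS = |-2·100 + 1| = |-199| = 199, RHS = 2·100 + 2 = 202; 199 > 202 — FAILS
x = -100: LHS = |-2·(-100) + 1| = |201| = 201, RHS = 2·(-100) + 2 = -198; 201 > -198 — holds

Answer: Partially: fails for x = 100, holds for x = -100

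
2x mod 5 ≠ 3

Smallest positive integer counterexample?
Testing positive integers:
x = 1: LHS = (2·1) mod 5 = 2 mod 5 = 2; 2 ≠ 3 — holds
x = 2: LHS = (2·2) mod 5 = 4 mod 5 = 4; 4 ≠ 3 — holds
x = 3: LHS = (2·3) mod 5 = 6 mod 5 = 1; 1 ≠ 3 — holds
x = 4: LHS = (2·4) mod 5 = 8 mod 5 = 3; 3 ≠ 3 — FAILS  ← smallest positive counterexample

Answer: x = 4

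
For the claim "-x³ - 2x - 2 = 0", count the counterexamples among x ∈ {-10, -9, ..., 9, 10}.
Counterexamples in [-10, 10]: {-10, -9, -8, -7, -6, -5, -4, -3, -2, -1, 0, 1, 2, 3, 4, 5, 6, 7, 8, 9, 10}.

Counting them gives 21 values.

Answer: 21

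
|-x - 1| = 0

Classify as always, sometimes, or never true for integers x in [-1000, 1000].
Holds at x = -1: LHS = |-(-1) - 1| = |0| = 0; 0 = 0 — holds
Fails at x = 0: LHS = |-0 - 1| = |-1| = 1; 1 = 0 — FAILS
It is satisfied by some integers in the range but not all.

Answer: Sometimes true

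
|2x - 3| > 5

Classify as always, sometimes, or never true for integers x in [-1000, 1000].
Holds at x = -2: LHS = |2·(-2) - 3| = |-7| = 7; 7 > 5 — holds
Fails at x = 0: LHS = |2·0 - 3| = |-3| = 3; 3 > 5 — FAILS
It is satisfied by some integers in the range but not all.

Answer: Sometimes true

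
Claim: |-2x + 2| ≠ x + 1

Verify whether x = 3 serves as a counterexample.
Substitute x = 3 into the relation:
x = 3: LHS = |-2·3 + 2| = |-4| = 4, RHS = 3 + 1 = 4; 4 ≠ 4 — FAILS

Since the claim fails at x = 3, this value is a counterexample.

Answer: Yes, x = 3 is a counterexample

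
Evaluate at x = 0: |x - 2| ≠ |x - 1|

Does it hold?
x = 0: LHS = |0 - 2| = |-2| = 2, RHS = |0 - 1| = |-1| = 1; 2 ≠ 1 — holds

The relation is satisfied at x = 0.

Answer: Yes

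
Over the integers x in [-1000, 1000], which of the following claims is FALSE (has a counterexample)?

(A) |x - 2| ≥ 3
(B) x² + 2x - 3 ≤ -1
(A) x = 0: LHS = |0 - 2| = |-2| = 2; 2 ≥ 3 — FAILS
(B) x = 1: LHS = 1² + 2·1 - 3 = 0; 0 ≤ -1 — FAILS

Answer: Both A and B are false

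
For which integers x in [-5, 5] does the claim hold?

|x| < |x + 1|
Holds for: {0, 1, 2, 3, 4, 5}
Fails for: {-5, -4, -3, -2, -1}

Answer: {0, 1, 2, 3, 4, 5}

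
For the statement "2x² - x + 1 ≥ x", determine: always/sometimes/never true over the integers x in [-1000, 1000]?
Over all integers in [-1000, 1000], LHS − RHS is smallest at x = 0, where it equals 1:
x = 0: LHS = 2·0² - 0 + 1 = 1; 1 ≥ 0 — holds
At the ends of the range:
x = -1000: LHS = 2·(-1000)² - (-1000) + 1 = 2001001; 2001001 ≥ -1000 — holds
x = 1000: LHS = 2·1000² - 1000 + 1 = 1999001; 1999001 ≥ 1000 — holds
Hence LHS − RHS is never negative, i.e. LHS ≥ RHS throughout, so the relation holds for every integer in [-1000, 1000].

No counterexample exists.

Answer: Always true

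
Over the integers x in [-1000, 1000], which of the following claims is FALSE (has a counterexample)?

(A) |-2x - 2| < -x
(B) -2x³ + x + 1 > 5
(A) x = 0: LHS = |-2·0 - 2| = |-2| = 2, RHS = -0 = 0; 2 < 0 — FAILS
(B) x = 0: LHS = -2·0³ + 0 + 1 = 1; 1 > 5 — FAILS

Answer: Both A and B are false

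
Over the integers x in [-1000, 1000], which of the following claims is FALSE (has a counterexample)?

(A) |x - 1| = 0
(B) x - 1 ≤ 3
(A) x = 0: LHS = |0 - 1| = |-1| = 1; 1 = 0 — FAILS
(B) x = 5: LHS = 5 - 1 = 4; 4 ≤ 3 — FAILS

Answer: Both A and B are false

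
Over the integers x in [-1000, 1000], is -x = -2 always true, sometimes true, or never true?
Holds at x = 2: -2 = -2 — holds
Fails at x = 0: LHS = -0 = 0; 0 = -2 — FAILS
It is satisfied by some integers in the range but not all.

Answer: Sometimes true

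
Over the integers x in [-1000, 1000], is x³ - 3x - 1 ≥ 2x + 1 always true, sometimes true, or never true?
Holds at x = -1: LHS = (-1)³ - 3·(-1) - 1 = 1, RHS = 2·(-1) + 1 = -1; 1 ≥ -1 — holds
Fails at x = 0: LHS = 0³ - 3·0 - 1 = -1, RHS = 2·0 + 1 = 1; -1 ≥ 1 — FAILS
It is satisfied by some integers in the range but not all.

Answer: Sometimes true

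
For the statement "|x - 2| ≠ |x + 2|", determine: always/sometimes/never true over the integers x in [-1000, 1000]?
Holds at x = 1: LHS = |1 - 2| = |-1| = 1, RHS = |1 + 2| = |3| = 3; 1 ≠ 3 — holds
Fails at x = 0: LHS = |0 - 2| = |-2| = 2, RHS = |0 + 2| = |2| = 2; 2 ≠ 2 — FAILS
It is satisfied by some integers in the range but not all.

Answer: Sometimes true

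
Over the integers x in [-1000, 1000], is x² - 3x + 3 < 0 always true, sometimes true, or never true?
Over all integers in [-1000, 1000], LHS − RHS is smallest at x = 1, where it equals 1:
x = 1: LHS = 1² - 3·1 + 3 = 1; 1 < 0 — FAILS
At the ends of the range:
x = -1000: LHS = (-1000)² - 3·(-1000) + 3 = 1003003; 1003003 < 0 — FAILS
x = 1000: LHS = 1000² - 3·1000 + 3 = 997003; 997003 < 0 — FAILS
Hence LHS − RHS is never negative, i.e. LHS ≥ RHS throughout, so the claimed relation (<) fails for every integer in [-1000, 1000].

No integer in the range satisfies it.

Answer: Never true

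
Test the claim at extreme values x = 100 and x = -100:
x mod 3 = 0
x = 100: LHS = 100 mod 3 = 1; 1 = 0 — FAILS
x = -100: LHS = (-100) mod 3 = 2; 2 = 0 — FAILS

Answer: No, fails for both x = 100 and x = -100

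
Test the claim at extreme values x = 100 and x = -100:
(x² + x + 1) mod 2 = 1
x = 100: LHS = (100² + 100 + 1) mod 2 = 10101 mod 2 = 1; 1 = 1 — holds
x = -100: LHS = ((-100)² + (-100) + 1) mod 2 = 9901 mod 2 = 1; 1 = 1 — holds

Answer: Yes, holds for both x = 100 and x = -100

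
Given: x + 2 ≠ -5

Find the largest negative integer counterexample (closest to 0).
Testing negative integers from -1 downward:
(x = -1 through x = -1 all satisfy the relation; showing from x = -2.)
x = -2: LHS = (-2) + 2 = 0; 0 ≠ -5 — holds
x = -3: LHS = (-3) + 2 = -1; -1 ≠ -5 — holds
x = -4: LHS = (-4) + 2 = -2; -2 ≠ -5 — holds
x = -5: LHS = (-5) + 2 = -3; -3 ≠ -5 — holds
x = -6: LHS = (-6) + 2 = -4; -4 ≠ -5 — holds
x = -7: LHS = (-7) + 2 = -5; -5 ≠ -5 — FAILS  ← closest negative counterexample to 0

Answer: x = -7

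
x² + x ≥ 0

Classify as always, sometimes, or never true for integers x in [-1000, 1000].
Over all integers in [-1000, 1000], LHS − RHS is smallest at x = 0, where it equals 0:
x = 0: LHS = 0² + 0 = 0; 0 ≥ 0 — holds
At the ends of the range:
x = -1000: LHS = (-1000)² + (-1000) = 999000; 999000 ≥ 0 — holds
x = 1000: LHS = 1000² + 1000 = 1001000; 1001000 ≥ 0 — holds
Hence LHS − RHS is never negative, i.e. LHS ≥ RHS throughout, so the relation holds for every integer in [-1000, 1000].

No counterexample exists.

Answer: Always true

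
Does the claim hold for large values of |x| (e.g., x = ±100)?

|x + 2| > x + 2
x = 100: LHS = |100 + 2| = |102| = 102, RHS = 100 + 2 = 102; 102 > 102 — FAILS
x = -100: LHS = |(-100) + 2| = |-98| = 98, RHS = (-100) + 2 = -98; 98 > -98 — holds

Answer: Partially: fails for x = 100, holds for x = -100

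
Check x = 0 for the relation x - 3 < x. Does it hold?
x = 0: LHS = 0 - 3 = -3; -3 < 0 — holds

The relation is satisfied at x = 0.

Answer: Yes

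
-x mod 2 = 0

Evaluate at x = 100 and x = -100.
x = 100: LHS = (-100) mod 2 = 0; 0 = 0 — holds
x = -100: LHS = (-(-100)) mod 2 = 100 mod 2 = 0; 0 = 0 — holds

Answer: Yes, holds for both x = 100 and x = -100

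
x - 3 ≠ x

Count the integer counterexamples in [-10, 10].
Over all integers in [-10, 10], LHS − RHS is always negative; it is closest to 0 at x = 0, where it equals -3:
x = 0: LHS = 0 - 3 = -3; -3 ≠ 0 — holds
At the ends of the range:
x = -10: LHS = (-10) - 3 = -13; -13 ≠ -10 — holds
x = 10: LHS = 10 - 3 = 7; 7 ≠ 10 — holds
Hence LHS − RHS is never 0, i.e. the two sides are never equal, so the relation holds for every integer in [-10, 10].

No counterexample appears in that range.

Answer: 0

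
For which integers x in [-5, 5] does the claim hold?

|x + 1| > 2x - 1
Holds for: {-5, -4, -3, -2, -1, 0, 1}
Fails for: {2, 3, 4, 5}

Answer: {-5, -4, -3, -2, -1, 0, 1}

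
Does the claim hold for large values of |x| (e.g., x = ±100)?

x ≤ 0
x = 100: 100 ≤ 0 — FAILS
x = -100: -100 ≤ 0 — holds

Answer: Partially: fails for x = 100, holds for x = -100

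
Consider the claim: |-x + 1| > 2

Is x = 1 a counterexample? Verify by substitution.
Substitute x = 1 into the relation:
x = 1: LHS = |-1 + 1| = |0| = 0; 0 > 2 — FAILS

Since the claim fails at x = 1, this value is a counterexample.

Answer: Yes, x = 1 is a counterexample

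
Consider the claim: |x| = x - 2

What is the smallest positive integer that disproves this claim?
Testing positive integers:
x = 1: LHS = |1| = 1, RHS = 1 - 2 = -1; 1 = -1 — FAILS  ← smallest positive counterexample

Answer: x = 1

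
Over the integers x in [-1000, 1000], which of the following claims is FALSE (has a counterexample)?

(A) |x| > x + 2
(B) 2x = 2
(A) x = 0: LHS = |0| = 0, RHS = 0 + 2 = 2; 0 > 2 — FAILS
(B) x = 0: LHS = 2·0 = 0; 0 = 2 — FAILS

Answer: Both A and B are false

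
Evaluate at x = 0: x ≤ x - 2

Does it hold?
x = 0: RHS = 0 - 2 = -2; 0 ≤ -2 — FAILS

The relation fails at x = 0, so x = 0 is a counterexample.

Answer: No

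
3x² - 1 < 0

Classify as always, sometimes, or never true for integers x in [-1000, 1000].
Holds at x = 0: LHS = 3·0² - 1 = -1; -1 < 0 — holds
Fails at x = 1: LHS = 3·1² - 1 = 2; 2 < 0 — FAILS
It is satisfied by some integers in the range but not all.

Answer: Sometimes true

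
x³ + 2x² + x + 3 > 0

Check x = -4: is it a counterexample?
Substitute x = -4 into the relation:
x = -4: LHS = (-4)³ + 2·(-4)² + (-4) + 3 = -33; -33 > 0 — FAILS

Since the claim fails at x = -4, this value is a counterexample.

Answer: Yes, x = -4 is a counterexample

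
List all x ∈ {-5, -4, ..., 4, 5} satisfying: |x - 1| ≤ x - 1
Holds for: {1, 2, 3, 4, 5}
Fails for: {-5, -4, -3, -2, -1, 0}

Answer: {1, 2, 3, 4, 5}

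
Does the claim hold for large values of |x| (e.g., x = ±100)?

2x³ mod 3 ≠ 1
x = 100: LHS = (2·100³) mod 3 = 2000000 mod 3 = 2; 2 ≠ 1 — holds
x = -100: LHS = (2·(-100)³) mod 3 = (-2000000) mod 3 = 1; 1 ≠ 1 — FAILS

Answer: Partially: holds for x = 100, fails for x = -100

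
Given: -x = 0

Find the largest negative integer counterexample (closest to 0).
Testing negative integers from -1 downward:
x = -1: LHS = -(-1) = 1; 1 = 0 — FAILS  ← closest negative counterexample to 0

Answer: x = -1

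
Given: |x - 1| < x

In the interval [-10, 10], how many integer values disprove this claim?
Counterexamples in [-10, 10]: {-10, -9, -8, -7, -6, -5, -4, -3, -2, -1, 0}.

Counting them gives 11 values.

Answer: 11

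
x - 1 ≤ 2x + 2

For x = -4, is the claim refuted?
Substitute x = -4 into the relation:
x = -4: LHS = (-4) - 1 = -5, RHS = 2·(-4) + 2 = -6; -5 ≤ -6 — FAILS

Since the claim fails at x = -4, this value is a counterexample.

Answer: Yes, x = -4 is a counterexample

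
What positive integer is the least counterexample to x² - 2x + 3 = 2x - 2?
Testing positive integers:
x = 1: LHS = 1² - 2·1 + 3 = 2, RHS = 2·1 - 2 = 0; 2 = 0 — FAILS  ← smallest positive counterexample

Answer: x = 1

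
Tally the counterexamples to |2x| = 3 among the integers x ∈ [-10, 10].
Counterexamples in [-10, 10]: {-10, -9, -8, -7, -6, -5, -4, -3, -2, -1, 0, 1, 2, 3, 4, 5, 6, 7, 8, 9, 10}.

Counting them gives 21 values.

Answer: 21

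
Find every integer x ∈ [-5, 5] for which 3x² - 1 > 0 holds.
Holds for: {-5, -4, -3, -2, -1, 1, 2, 3, 4, 5}
Fails for: {0}

Answer: {-5, -4, -3, -2, -1, 1, 2, 3, 4, 5}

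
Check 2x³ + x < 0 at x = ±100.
x = 100: LHS = 2·100³ + 100 = 2000100; 2000100 < 0 — FAILS
x = -100: LHS = 2·(-100)³ + (-100) = -2000100; -2000100 < 0 — holds

Answer: Partially: fails for x = 100, holds for x = -100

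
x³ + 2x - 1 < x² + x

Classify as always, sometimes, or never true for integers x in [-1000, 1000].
Holds at x = 0: LHS = 0³ + 2·0 - 1 = -1, RHS = 0² + 0 = 0; -1 < 0 — holds
Fails at x = 1: LHS = 1³ + 2·1 - 1 = 2, RHS = 1² + 1 = 2; 2 < 2 — FAILS
It is satisfied by some integers in the range but not all.

Answer: Sometimes true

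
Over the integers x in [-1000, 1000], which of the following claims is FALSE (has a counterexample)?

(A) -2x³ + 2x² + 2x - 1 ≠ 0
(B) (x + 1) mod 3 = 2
(A) Track d = LHS − RHS over the integers in [-1000, 1000]. Equality would need d = 0, but d changes sign only between consecutive integers, jumping over 0:
x = -1: LHS = -2·(-1)³ + 2·(-1)² + 2·(-1) - 1 = 1; 1 ≠ 0 — holds  (d = 1)
x = 0: LHS = -2·0³ + 2·0² + 2·0 - 1 = -1; -1 ≠ 0 — holds  (d = -1)
x = 0: LHS = -2·0³ + 2·0² + 2·0 - 1 = -1; -1 ≠ 0 — holds  (d = -1)
x = 1: LHS = -2·1³ + 2·1² + 2·1 - 1 = 1; 1 ≠ 0 — holds  (d = 1)
x = 1: LHS = -2·1³ + 2·1² + 2·1 - 1 = 1; 1 ≠ 0 — holds  (d = 1)
x = 2: LHS = -2·2³ + 2·2² + 2·2 - 1 = -5; -5 ≠ 0 — holds  (d = -5)
Away from these crossings d keeps a constant sign, and checking every integer in [-1000, 1000] confirms d ≠ 0 throughout. Hence the two sides are never equal, so the relation holds for every integer in [-1000, 1000].

(B) x = 0: LHS = (0 + 1) mod 3 = 1 mod 3 = 1; 1 = 2 — FAILS

Only (B) has a counterexample.

Answer: B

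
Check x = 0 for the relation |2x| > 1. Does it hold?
x = 0: LHS = |2·0| = |0| = 0; 0 > 1 — FAILS

The relation fails at x = 0, so x = 0 is a counterexample.

Answer: No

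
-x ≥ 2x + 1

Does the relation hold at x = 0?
x = 0: LHS = -0 = 0, RHS = 2·0 + 1 = 1; 0 ≥ 1 — FAILS

The relation fails at x = 0, so x = 0 is a counterexample.

Answer: No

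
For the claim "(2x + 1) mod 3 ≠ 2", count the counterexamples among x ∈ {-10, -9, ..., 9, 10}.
Counterexamples in [-10, 10]: {-10, -7, -4, -1, 2, 5, 8}.

Counting them gives 7 values.

Answer: 7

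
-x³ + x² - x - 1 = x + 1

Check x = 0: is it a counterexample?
Substitute x = 0 into the relation:
x = 0: LHS = -0³ + 0² - 0 - 1 = -1, RHS = 0 + 1 = 1; -1 = 1 — FAILS

Since the claim fails at x = 0, this value is a counterexample.

Answer: Yes, x = 0 is a counterexample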